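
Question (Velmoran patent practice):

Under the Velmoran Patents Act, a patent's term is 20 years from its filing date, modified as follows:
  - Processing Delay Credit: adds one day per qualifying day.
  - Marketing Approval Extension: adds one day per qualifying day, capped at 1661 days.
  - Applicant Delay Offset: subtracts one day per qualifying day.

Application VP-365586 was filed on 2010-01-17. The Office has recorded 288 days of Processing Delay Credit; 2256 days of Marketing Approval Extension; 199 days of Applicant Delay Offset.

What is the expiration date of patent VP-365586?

2034-11-02

Base term: filing date + 20 years → 17 January 2030.
Processing Delay Credit: +288 days → 1 November 2030.
Marketing Approval Extension: 2256 days claimed exceeds the 1661-day cap, so +1661 days → 20 May 2035.
Applicant Delay Offset: −199 days → 2 November 2034.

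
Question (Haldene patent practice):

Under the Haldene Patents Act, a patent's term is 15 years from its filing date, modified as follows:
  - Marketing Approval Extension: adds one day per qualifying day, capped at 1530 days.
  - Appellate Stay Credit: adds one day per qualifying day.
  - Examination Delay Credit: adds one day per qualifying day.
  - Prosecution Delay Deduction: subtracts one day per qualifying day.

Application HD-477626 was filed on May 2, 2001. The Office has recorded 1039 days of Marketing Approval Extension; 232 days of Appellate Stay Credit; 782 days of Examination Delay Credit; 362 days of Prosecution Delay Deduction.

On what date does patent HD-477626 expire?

Base term: filing date + 15 years → 2 May 2016.
Marketing Approval Extension: 1039 days (within the 1530-day cap) → +1039 days → 7 March 2019.
Appellate Stay Credit: +232 days → 25 October 2019.
Examination Delay Credit: +782 days → 15 December 2021.
Prosecution Delay Deduction: −362 days → 18 December 2020.

2020-12-18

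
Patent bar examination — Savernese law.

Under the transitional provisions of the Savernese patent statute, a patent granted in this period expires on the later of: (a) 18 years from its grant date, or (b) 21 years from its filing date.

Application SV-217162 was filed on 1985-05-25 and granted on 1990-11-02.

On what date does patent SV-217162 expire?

(a) grant + 18 years → 2 November 2008.
(b) filing + 21 years → 25 May 2006.
Later of the two: 2 November 2008.

2008-11-02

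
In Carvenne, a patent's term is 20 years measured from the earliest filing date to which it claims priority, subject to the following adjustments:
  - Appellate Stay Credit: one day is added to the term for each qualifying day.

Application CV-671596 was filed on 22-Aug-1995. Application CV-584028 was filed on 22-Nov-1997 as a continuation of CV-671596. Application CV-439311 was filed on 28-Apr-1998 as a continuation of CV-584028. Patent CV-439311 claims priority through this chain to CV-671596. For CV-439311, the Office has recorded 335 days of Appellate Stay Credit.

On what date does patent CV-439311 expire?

July 22, 2016

Earliest priority filing: 22 August 1995.
Base term: 22 August 1995 + 20 years → 22 August 2015.
Appellate Stay Credit: +335 days → 22 July 2016.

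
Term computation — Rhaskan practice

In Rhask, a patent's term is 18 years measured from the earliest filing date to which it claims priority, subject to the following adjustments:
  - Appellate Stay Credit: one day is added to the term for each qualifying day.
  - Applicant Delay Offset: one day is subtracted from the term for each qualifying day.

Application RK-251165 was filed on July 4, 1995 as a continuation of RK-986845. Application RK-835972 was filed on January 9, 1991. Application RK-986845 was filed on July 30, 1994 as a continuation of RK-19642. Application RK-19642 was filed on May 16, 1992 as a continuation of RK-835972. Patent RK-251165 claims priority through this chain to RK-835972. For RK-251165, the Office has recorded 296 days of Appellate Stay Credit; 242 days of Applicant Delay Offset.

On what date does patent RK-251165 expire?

March 4, 2009

Earliest priority filing: 9 January 1991.
Base term: 9 January 1991 + 18 years → 9 January 2009.
Appellate Stay Credit: +296 days → 1 November 2009.
Applicant Delay Offset: −242 days → 4 March 2009.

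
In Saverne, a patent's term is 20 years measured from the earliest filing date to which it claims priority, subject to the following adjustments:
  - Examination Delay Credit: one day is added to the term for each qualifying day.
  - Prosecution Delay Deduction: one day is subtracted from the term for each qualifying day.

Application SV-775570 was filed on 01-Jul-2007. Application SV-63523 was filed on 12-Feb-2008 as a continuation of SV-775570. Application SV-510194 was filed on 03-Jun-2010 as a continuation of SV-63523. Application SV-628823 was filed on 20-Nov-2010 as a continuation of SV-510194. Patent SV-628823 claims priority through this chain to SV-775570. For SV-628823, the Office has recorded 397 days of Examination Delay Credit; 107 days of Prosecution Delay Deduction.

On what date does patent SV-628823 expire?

2028-04-16

Earliest priority filing: 1 July 2007.
Base term: 1 July 2007 + 20 years → 1 July 2027.
Examination Delay Credit: +397 days → 1 August 2028.
Prosecution Delay Deduction: −107 days → 16 April 2028.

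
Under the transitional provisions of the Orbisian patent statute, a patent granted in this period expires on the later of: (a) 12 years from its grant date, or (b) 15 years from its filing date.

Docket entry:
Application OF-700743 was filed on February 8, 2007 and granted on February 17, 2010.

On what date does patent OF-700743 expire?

2022-02-17

(a) grant + 12 years → 17 February 2022.
(b) filing + 15 years → 8 February 2022.
Later of the two: 17 February 2022.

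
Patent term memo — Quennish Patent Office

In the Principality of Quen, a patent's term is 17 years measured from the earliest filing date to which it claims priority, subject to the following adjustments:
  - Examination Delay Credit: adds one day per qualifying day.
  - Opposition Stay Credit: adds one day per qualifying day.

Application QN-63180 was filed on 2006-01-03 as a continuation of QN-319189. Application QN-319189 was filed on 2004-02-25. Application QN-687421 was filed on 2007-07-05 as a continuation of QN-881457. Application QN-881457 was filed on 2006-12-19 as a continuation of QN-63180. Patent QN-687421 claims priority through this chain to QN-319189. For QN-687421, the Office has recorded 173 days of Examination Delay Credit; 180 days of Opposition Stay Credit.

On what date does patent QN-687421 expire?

Earliest priority filing: 25 February 2004.
Base term: 25 February 2004 + 17 years → 25 February 2021.
Examination Delay Credit: +173 days → 17 August 2021.
Opposition Stay Credit: +180 days → 13 February 2022.

2022-02-13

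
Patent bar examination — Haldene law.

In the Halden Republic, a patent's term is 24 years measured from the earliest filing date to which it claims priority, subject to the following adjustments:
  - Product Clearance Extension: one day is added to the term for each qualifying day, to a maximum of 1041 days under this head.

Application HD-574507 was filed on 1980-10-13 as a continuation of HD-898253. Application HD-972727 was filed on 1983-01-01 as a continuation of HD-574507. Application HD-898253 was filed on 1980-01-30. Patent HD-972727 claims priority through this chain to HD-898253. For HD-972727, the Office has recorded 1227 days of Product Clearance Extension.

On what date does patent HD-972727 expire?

December 6, 2006

Earliest priority filing: 30 January 1980.
Base term: 30 January 1980 + 24 years → 30 January 2004.
Product Clearance Extension: 1227 days claimed exceeds the 1041-day cap, so +1041 days → 6 December 2006.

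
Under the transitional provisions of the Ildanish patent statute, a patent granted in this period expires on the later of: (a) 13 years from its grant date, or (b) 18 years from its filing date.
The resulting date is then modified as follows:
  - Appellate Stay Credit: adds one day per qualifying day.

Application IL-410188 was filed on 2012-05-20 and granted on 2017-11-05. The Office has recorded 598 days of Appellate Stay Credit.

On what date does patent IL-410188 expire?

(a) grant + 13 years → 5 November 2030.
(b) filing + 18 years → 20 May 2030.
Later of the two: 5 November 2030.
Appellate Stay Credit: +598 days → 25 June 2032.

June 25, 2032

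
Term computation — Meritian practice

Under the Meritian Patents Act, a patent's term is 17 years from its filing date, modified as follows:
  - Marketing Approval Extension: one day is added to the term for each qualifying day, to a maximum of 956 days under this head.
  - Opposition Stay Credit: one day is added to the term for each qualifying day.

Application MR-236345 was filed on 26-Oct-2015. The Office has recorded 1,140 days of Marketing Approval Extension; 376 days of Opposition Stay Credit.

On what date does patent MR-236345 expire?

Base term: filing date + 17 years → 26 October 2032.
Marketing Approval Extension: 1140 days claimed exceeds the 956-day cap, so +956 days → 9 June 2035.
Opposition Stay Credit: +376 days → 19 June 2036.

2036-06-19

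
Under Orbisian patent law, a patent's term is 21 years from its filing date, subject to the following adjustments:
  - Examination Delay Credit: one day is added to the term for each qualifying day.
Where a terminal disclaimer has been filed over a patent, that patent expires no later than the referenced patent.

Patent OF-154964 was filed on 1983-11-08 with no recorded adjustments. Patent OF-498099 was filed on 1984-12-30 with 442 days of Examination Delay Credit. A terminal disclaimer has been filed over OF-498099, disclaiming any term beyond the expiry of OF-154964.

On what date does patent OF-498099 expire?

November 8, 2004

Natural term of OF-498099:
  Base: filing + 21 years → 30 December 2005.
  Examination Delay Credit: +442 days → 17 March 2007.
Expiry of referenced patent OF-154964:
  Base: filing + 21 years → 8 November 2004.
Terminal disclaimer: OF-498099 expires on the earlier of 17 March 2007 and 8 November 2004.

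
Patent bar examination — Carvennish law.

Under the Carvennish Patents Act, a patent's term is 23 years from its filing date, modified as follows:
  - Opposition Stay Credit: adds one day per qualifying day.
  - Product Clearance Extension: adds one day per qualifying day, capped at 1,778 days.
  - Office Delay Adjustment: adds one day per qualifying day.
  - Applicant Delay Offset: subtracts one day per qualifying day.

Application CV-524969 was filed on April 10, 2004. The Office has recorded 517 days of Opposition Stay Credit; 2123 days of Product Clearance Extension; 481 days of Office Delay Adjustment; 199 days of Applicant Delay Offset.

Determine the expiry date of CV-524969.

Base term: filing date + 23 years → 10 April 2027.
Opposition Stay Credit: +517 days → 8 September 2028.
Product Clearance Extension: 2123 days claimed exceeds the 1778-day cap, so +1778 days → 22 July 2033.
Office Delay Adjustment: +481 days → 15 November 2034.
Applicant Delay Offset: −199 days → 30 April 2034.

April 30, 2034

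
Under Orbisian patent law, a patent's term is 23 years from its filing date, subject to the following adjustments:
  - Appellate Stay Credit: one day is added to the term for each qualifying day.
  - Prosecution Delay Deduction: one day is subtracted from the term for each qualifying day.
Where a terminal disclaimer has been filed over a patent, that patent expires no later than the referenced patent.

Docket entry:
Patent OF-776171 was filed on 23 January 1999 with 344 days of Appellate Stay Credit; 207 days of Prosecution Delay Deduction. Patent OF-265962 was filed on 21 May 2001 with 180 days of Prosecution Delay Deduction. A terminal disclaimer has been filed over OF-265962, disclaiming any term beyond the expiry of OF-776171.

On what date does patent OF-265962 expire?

June 9, 2022

Natural term of OF-265962:
  Base: filing + 23 years → 21 May 2024.
  Prosecution Delay Deduction: −180 days → 23 November 2023.
Expiry of referenced patent OF-776171:
  Base: filing + 23 years → 23 January 2022.
  Appellate Stay Credit: +344 days → 2 January 2023.
  Prosecution Delay Deduction: −207 days → 9 June 2022.
Terminal disclaimer: OF-265962 expires on the earlier of 23 November 2023 and 9 June 2022.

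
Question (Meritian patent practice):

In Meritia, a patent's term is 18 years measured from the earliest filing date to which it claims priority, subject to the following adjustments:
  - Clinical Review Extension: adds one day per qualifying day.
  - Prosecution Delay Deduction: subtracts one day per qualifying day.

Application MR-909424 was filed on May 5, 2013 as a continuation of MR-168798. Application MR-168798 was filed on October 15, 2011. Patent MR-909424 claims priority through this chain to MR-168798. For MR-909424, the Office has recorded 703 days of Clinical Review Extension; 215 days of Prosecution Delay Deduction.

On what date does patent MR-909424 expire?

February 15, 2031

Earliest priority filing: 15 October 2011.
Base term: 15 October 2011 + 18 years → 15 October 2029.
Clinical Review Extension: +703 days → 18 September 2031.
Prosecution Delay Deduction: −215 days → 15 February 2031.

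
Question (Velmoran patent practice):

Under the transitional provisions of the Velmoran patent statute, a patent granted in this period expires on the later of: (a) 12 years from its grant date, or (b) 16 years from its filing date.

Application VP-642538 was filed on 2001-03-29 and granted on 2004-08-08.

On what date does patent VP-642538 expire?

(a) grant + 12 years → 8 August 2016.
(b) filing + 16 years → 29 March 2017.
Later of the two: 29 March 2017.

March 29, 2017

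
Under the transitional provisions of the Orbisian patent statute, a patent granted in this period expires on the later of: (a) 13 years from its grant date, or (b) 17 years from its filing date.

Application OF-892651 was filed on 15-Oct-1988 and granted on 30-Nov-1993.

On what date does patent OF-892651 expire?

November 30, 2006

(a) grant + 13 years → 30 November 2006.
(b) filing + 17 years → 15 October 2005.
Later of the two: 30 November 2006.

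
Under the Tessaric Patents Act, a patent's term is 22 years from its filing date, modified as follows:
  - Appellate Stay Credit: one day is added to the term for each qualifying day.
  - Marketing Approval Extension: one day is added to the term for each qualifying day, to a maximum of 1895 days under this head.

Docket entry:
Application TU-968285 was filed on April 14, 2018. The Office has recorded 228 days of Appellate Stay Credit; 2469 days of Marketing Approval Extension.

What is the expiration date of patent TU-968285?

2046-02-05

Base term: filing date + 22 years → 14 April 2040.
Appellate Stay Credit: +228 days → 28 November 2040.
Marketing Approval Extension: 2469 days claimed exceeds the 1895-day cap, so +1895 days → 5 February 2046.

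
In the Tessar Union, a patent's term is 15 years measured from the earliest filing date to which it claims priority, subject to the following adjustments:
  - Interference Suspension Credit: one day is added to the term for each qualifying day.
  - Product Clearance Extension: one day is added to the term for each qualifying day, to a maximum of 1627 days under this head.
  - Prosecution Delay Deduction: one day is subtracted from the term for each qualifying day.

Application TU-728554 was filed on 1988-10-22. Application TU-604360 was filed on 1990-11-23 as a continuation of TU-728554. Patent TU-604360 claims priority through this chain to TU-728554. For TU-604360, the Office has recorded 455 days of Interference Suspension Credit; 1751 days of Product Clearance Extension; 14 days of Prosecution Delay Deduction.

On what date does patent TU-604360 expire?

Earliest priority filing: 22 October 1988.
Base term: 22 October 1988 + 15 years → 22 October 2003.
Interference Suspension Credit: +455 days → 19 January 2005.
Product Clearance Extension: 1751 days claimed exceeds the 1627-day cap, so +1627 days → 4 July 2009.
Prosecution Delay Deduction: −14 days → 20 June 2009.

2009-06-20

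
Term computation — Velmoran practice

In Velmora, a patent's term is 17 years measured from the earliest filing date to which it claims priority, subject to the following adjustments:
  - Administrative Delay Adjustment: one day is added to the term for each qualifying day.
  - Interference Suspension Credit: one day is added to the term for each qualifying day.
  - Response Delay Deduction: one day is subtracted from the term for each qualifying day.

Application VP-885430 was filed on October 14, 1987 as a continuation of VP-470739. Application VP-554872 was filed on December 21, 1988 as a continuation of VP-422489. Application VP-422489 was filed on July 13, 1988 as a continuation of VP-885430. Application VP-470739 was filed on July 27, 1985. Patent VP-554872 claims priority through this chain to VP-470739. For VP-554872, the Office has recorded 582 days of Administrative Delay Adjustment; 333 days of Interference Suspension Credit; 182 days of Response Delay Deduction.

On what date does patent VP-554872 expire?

Earliest priority filing: 27 July 1985.
Base term: 27 July 1985 + 17 years → 27 July 2002.
Administrative Delay Adjustment: +582 days → 29 February 2004.
Interference Suspension Credit: +333 days → 27 January 2005.
Response Delay Deduction: −182 days → 29 July 2004.

July 29, 2004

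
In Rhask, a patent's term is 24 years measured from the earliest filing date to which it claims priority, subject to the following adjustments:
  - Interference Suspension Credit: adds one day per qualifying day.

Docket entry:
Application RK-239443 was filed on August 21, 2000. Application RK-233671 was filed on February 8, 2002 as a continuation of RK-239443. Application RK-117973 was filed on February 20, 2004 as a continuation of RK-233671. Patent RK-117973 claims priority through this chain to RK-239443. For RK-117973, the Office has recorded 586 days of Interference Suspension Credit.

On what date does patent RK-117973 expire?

Earliest priority filing: 21 August 2000.
Base term: 21 August 2000 + 24 years → 21 August 2024.
Interference Suspension Credit: +586 days → 30 March 2026.

2026-03-30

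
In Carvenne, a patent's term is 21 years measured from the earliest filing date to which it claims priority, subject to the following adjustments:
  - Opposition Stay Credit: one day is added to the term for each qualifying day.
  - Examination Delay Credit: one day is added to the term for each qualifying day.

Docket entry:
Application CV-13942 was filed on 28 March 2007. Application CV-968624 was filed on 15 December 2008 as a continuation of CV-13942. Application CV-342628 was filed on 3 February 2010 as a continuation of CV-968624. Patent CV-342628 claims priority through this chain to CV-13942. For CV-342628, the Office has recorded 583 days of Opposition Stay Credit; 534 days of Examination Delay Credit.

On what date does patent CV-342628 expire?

2031-04-19

Earliest priority filing: 28 March 2007.
Base term: 28 March 2007 + 21 years → 28 March 2028.
Opposition Stay Credit: +583 days → 1 November 2029.
Examination Delay Credit: +534 days → 19 April 2031.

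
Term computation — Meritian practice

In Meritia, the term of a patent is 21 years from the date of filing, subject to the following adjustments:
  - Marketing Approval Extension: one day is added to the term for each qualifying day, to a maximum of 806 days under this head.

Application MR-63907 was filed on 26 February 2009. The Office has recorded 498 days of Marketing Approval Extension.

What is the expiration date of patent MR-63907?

July 9, 2031

Base term: filing date + 21 years → 26 February 2030.
Marketing Approval Extension: 498 days (within the 806-day cap) → +498 days → 9 July 2031.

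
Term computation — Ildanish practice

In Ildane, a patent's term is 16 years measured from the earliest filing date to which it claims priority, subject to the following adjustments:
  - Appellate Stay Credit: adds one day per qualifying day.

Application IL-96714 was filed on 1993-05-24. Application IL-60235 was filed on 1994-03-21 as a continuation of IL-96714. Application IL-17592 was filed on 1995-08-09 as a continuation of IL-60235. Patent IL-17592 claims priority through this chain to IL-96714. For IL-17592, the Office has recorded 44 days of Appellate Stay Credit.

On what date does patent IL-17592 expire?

Earliest priority filing: 24 May 1993.
Base term: 24 May 1993 + 16 years → 24 May 2009.
Appellate Stay Credit: +44 days → 7 July 2009.

July 7, 2009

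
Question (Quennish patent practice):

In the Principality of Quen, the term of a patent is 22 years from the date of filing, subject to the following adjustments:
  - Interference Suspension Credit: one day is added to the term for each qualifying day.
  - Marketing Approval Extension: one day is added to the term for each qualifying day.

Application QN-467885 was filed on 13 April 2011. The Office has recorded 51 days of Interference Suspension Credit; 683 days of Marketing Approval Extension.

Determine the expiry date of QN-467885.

2035-04-17

Base term: filing date + 22 years → 13 April 2033.
Interference Suspension Credit: +51 days → 3 June 2033.
Marketing Approval Extension: +683 days → 17 April 2035.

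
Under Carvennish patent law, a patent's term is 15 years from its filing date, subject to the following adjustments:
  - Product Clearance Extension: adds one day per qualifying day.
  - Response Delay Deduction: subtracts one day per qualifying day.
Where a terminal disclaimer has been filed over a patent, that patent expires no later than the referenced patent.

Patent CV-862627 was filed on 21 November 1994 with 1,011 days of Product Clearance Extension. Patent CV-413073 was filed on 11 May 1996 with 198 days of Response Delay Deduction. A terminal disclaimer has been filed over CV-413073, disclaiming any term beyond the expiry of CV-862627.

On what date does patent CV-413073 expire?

Natural term of CV-413073:
  Base: filing + 15 years → 11 May 2011.
  Response Delay Deduction: −198 days → 25 October 2010.
Expiry of referenced patent CV-862627:
  Base: filing + 15 years → 21 November 2009.
  Product Clearance Extension: +1011 days → 28 August 2012.
Terminal disclaimer: CV-413073 expires on the earlier of 25 October 2010 and 28 August 2012.

October 25, 2010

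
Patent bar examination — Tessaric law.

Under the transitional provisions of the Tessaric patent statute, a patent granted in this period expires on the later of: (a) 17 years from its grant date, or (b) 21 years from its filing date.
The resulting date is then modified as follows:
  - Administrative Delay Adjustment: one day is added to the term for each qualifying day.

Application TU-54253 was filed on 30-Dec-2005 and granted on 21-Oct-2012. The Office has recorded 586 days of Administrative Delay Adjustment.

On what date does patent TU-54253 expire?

May 30, 2031

(a) grant + 17 years → 21 October 2029.
(b) filing + 21 years → 30 December 2026.
Later of the two: 21 October 2029.
Administrative Delay Adjustment: +586 days → 30 May 2031.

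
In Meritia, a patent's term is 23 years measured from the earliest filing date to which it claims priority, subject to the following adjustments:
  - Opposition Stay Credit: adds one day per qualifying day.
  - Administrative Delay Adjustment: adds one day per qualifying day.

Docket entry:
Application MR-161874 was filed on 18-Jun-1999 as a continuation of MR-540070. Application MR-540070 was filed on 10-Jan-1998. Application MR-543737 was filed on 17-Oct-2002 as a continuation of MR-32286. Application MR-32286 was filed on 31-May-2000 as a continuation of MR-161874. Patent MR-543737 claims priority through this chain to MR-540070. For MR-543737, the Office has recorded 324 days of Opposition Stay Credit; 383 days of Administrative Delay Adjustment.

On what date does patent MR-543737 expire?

December 18, 2022

Earliest priority filing: 10 January 1998.
Base term: 10 January 1998 + 23 years → 10 January 2021.
Opposition Stay Credit: +324 days → 30 November 2021.
Administrative Delay Adjustment: +383 days → 18 December 2022.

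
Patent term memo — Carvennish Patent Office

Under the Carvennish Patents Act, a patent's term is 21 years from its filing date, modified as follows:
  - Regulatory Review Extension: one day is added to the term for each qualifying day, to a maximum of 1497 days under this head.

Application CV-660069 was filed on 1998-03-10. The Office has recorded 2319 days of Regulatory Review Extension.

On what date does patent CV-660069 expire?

2023-04-15

Base term: filing date + 21 years → 10 March 2019.
Regulatory Review Extension: 2319 days claimed exceeds the 1497-day cap, so +1497 days → 15 April 2023.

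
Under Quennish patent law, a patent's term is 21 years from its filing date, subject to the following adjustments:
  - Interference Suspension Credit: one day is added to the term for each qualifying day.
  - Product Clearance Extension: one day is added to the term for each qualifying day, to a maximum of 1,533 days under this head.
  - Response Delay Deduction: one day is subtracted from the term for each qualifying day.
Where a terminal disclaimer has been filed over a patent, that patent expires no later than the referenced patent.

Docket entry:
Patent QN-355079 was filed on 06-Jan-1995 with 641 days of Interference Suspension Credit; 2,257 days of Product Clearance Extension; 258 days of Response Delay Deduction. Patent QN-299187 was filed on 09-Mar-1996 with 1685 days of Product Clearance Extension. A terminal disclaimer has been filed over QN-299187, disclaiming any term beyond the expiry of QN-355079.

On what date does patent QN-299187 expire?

Natural term of QN-299187:
  Base: filing + 21 years → 9 March 2017.
  Product Clearance Extension: 1685 days claimed exceeds the 1533-day cap, so +1533 days → 20 May 2021.
Expiry of referenced patent QN-355079:
  Base: filing + 21 years → 6 January 2016.
  Interference Suspension Credit: +641 days → 8 October 2017.
  Product Clearance Extension: 2257 days claimed exceeds the 1533-day cap, so +1533 days → 19 December 2021.
  Response Delay Deduction: −258 days → 5 April 2021.
Terminal disclaimer: QN-299187 expires on the earlier of 20 May 2021 and 5 April 2021.

2021-04-05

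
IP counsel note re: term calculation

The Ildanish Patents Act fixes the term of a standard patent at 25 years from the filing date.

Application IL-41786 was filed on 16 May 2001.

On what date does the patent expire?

May 16, 2026

Filing date + 25 years → 16 May 2026.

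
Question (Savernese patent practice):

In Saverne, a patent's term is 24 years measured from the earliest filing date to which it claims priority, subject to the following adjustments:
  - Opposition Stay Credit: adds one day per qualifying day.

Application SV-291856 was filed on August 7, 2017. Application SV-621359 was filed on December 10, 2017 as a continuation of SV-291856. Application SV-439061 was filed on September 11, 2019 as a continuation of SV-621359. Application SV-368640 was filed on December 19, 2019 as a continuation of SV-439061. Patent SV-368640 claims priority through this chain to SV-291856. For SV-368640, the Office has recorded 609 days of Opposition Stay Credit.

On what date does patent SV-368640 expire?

Earliest priority filing: 7 August 2017.
Base term: 7 August 2017 + 24 years → 7 August 2041.
Opposition Stay Credit: +609 days → 8 April 2043.

April 8, 2043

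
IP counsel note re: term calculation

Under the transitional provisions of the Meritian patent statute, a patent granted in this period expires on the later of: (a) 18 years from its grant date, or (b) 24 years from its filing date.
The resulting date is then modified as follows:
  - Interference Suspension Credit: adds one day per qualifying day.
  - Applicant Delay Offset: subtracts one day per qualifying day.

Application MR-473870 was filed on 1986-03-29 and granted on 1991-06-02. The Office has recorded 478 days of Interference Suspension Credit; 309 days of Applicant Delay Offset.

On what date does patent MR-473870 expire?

(a) grant + 18 years → 2 June 2009.
(b) filing + 24 years → 29 March 2010.
Later of the two: 29 March 2010.
Interference Suspension Credit: +478 days → 20 July 2011.
Applicant Delay Offset: −309 days → 14 September 2010.

2010-09-14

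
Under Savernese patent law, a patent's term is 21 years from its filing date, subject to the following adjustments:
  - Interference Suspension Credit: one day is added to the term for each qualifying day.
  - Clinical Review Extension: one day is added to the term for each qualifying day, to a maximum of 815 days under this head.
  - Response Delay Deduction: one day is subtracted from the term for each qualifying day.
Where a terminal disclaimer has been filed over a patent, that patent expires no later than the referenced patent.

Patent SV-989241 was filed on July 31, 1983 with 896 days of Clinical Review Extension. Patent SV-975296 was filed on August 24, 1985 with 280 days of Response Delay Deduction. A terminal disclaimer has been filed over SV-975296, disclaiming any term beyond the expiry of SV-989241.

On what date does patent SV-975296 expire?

November 17, 2005

Natural term of SV-975296:
  Base: filing + 21 years → 24 August 2006.
  Response Delay Deduction: −280 days → 17 November 2005.
Expiry of referenced patent SV-989241:
  Base: filing + 21 years → 31 July 2004.
  Clinical Review Extension: 896 days claimed exceeds the 815-day cap, so +815 days → 24 October 2006.
Terminal disclaimer: SV-975296 expires on the earlier of 17 November 2005 and 24 October 2006.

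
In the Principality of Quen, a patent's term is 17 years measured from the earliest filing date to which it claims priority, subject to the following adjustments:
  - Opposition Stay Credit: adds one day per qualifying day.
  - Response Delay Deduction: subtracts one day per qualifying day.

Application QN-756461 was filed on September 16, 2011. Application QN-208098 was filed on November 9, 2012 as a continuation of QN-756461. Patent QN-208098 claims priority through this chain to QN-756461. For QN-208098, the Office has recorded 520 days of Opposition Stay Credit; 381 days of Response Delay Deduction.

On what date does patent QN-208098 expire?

Earliest priority filing: 16 September 2011.
Base term: 16 September 2011 + 17 years → 16 September 2028.
Opposition Stay Credit: +520 days → 18 February 2030.
Response Delay Deduction: −381 days → 2 February 2029.

February 2, 2029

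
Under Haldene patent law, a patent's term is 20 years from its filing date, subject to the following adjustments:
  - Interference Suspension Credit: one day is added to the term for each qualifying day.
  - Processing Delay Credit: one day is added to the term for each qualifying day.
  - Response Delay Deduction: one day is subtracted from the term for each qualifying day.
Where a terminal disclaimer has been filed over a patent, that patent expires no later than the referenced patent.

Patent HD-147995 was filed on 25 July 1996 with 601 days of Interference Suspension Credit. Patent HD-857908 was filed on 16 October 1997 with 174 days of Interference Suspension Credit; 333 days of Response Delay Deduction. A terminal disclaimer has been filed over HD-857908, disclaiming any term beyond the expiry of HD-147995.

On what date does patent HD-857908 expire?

May 10, 2017

Natural term of HD-857908:
  Base: filing + 20 years → 16 October 2017.
  Interference Suspension Credit: +174 days → 8 April 2018.
  Response Delay Deduction: −333 days → 10 May 2017.
Expiry of referenced patent HD-147995:
  Base: filing + 20 years → 25 July 2016.
  Interference Suspension Credit: +601 days → 18 March 2018.
Terminal disclaimer: HD-857908 expires on the earlier of 10 May 2017 and 18 March 2018.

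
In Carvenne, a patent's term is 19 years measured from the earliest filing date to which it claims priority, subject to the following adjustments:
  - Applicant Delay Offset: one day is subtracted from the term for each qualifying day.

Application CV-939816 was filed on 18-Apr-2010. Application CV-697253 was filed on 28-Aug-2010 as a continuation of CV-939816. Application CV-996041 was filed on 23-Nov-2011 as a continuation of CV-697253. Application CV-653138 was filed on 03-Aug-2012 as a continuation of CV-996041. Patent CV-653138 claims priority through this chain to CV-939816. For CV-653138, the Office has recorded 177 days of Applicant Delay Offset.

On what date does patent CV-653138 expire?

2028-10-23

Earliest priority filing: 18 April 2010.
Base term: 18 April 2010 + 19 years → 18 April 2029.
Applicant Delay Offset: −177 days → 23 October 2028.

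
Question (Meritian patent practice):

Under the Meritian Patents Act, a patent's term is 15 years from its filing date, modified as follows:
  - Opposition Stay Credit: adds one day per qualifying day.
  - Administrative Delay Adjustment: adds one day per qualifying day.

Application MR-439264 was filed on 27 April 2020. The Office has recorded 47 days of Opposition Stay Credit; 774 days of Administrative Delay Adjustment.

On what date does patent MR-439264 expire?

Base term: filing date + 15 years → 27 April 2035.
Opposition Stay Credit: +47 days → 13 June 2035.
Administrative Delay Adjustment: +774 days → 26 July 2037.

2037-07-26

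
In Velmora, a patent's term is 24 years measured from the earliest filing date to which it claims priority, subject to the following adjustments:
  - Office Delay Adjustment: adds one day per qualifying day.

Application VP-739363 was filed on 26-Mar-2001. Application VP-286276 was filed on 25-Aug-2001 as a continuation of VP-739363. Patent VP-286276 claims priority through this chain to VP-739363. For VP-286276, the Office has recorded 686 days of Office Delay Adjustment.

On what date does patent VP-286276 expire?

2027-02-10

Earliest priority filing: 26 March 2001.
Base term: 26 March 2001 + 24 years → 26 March 2025.
Office Delay Adjustment: +686 days → 10 February 2027.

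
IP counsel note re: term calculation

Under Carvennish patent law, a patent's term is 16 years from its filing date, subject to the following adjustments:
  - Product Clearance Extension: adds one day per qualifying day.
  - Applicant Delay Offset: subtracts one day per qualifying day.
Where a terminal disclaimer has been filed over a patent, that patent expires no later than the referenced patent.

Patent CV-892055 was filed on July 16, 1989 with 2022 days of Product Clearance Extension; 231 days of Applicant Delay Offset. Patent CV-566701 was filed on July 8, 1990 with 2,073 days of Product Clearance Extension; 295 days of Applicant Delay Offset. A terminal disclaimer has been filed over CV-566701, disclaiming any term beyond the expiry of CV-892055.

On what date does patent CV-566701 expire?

Natural term of CV-566701:
  Base: filing + 16 years → 8 July 2006.
  Product Clearance Extension: +2073 days → 11 March 2012.
  Applicant Delay Offset: −295 days → 21 May 2011.
Expiry of referenced patent CV-892055:
  Base: filing + 16 years → 16 July 2005.
  Product Clearance Extension: +2022 days → 28 January 2011.
  Applicant Delay Offset: −231 days → 11 June 2010.
Terminal disclaimer: CV-566701 expires on the earlier of 21 May 2011 and 11 June 2010.

2010-06-11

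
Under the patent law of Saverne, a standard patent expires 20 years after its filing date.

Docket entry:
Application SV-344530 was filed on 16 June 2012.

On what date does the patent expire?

Filing date + 20 years → 16 June 2032.

2032-06-16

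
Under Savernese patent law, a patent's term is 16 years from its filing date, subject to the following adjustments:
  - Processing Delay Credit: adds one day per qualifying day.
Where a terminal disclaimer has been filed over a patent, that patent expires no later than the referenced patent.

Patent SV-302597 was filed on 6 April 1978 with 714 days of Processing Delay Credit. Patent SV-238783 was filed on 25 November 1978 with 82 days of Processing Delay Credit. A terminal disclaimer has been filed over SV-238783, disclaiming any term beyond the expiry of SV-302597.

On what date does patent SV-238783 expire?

1995-02-15

Natural term of SV-238783:
  Base: filing + 16 years → 25 November 1994.
  Processing Delay Credit: +82 days → 15 February 1995.
Expiry of referenced patent SV-302597:
  Base: filing + 16 years → 6 April 1994.
  Processing Delay Credit: +714 days → 20 March 1996.
Terminal disclaimer: SV-238783 expires on the earlier of 15 February 1995 and 20 March 1996.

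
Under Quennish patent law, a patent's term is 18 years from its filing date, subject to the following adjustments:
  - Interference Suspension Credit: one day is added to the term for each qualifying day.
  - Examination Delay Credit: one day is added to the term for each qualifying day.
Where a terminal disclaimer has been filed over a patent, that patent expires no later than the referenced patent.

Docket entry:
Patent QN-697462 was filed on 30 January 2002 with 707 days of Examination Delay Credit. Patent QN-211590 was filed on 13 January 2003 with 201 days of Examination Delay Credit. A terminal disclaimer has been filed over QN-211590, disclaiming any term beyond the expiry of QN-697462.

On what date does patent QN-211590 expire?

Natural term of QN-211590:
  Base: filing + 18 years → 13 January 2021.
  Examination Delay Credit: +201 days → 2 August 2021.
Expiry of referenced patent QN-697462:
  Base: filing + 18 years → 30 January 2020.
  Examination Delay Credit: +707 days → 6 January 2022.
Terminal disclaimer: QN-211590 expires on the earlier of 2 August 2021 and 6 January 2022.

2021-08-02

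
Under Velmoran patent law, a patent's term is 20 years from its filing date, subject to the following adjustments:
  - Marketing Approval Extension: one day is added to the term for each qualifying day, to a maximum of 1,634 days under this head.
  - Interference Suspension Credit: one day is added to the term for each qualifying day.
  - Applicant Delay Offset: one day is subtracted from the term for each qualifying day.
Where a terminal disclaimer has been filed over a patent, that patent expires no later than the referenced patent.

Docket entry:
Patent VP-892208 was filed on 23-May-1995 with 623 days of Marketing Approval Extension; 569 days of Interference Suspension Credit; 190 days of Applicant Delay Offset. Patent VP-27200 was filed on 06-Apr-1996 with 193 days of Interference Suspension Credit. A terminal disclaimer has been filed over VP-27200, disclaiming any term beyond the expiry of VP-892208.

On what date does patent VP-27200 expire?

Natural term of VP-27200:
  Base: filing + 20 years → 6 April 2016.
  Interference Suspension Credit: +193 days → 16 October 2016.
Expiry of referenced patent VP-892208:
  Base: filing + 20 years → 23 May 2015.
  Marketing Approval Extension: 623 days (within the 1634-day cap) → +623 days → 4 February 2017.
  Interference Suspension Credit: +569 days → 27 August 2018.
  Applicant Delay Offset: −190 days → 18 February 2018.
Terminal disclaimer: VP-27200 expires on the earlier of 16 October 2016 and 18 February 2018.

October 16, 2016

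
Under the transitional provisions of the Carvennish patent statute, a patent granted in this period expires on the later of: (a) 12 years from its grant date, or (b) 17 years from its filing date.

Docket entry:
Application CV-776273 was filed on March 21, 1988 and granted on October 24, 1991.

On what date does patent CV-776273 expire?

(a) grant + 12 years → 24 October 2003.
(b) filing + 17 years → 21 March 2005.
Later of the two: 21 March 2005.

2005-03-21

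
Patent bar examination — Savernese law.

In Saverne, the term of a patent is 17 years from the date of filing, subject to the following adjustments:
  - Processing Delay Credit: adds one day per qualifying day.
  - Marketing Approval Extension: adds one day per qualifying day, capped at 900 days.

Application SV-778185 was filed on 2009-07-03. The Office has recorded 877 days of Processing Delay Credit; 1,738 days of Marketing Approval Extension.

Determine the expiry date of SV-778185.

Base term: filing date + 17 years → 3 July 2026.
Processing Delay Credit: +877 days → 26 November 2028.
Marketing Approval Extension: 1738 days claimed exceeds the 900-day cap, so +900 days → 15 May 2031.

2031-05-15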